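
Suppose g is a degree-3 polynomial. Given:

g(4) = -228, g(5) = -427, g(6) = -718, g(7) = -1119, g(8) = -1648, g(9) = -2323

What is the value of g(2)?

First differences: -199, -291, -401, -529, -675. Second differences: -92, -110, -128, -146. Third differences: -18, -18, -18.
Level-3 differences are constant, so g has degree 3.
Fitting a degree-3 polynomial gives g(x) = -3x³ - x² - 7x + 8.
Then g(2) = -34.

-34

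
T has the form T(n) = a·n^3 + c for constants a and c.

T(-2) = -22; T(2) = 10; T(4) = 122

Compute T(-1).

-8

From T(-2) = -22 and T(2) = 10: -8a + c = -22 and 8a + c = 10.
Subtracting: 16a = 32, so a = 2; then c = -22 − 2·(-8) = -6.
So T(n) = 2n³ − 6, and T(-1) = -8.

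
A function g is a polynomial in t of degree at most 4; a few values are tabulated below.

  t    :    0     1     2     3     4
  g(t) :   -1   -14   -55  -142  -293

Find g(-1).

First differences: -13, -41, -87, -151. Second differences: -28, -46, -64. Third differences: -18, -18.
Level-3 differences are constant, so g has degree 3.
Fitting a degree-3 polynomial gives g(t) = -3t³ - 5t² - 5t - 1.
Then g(-1) = 2.

2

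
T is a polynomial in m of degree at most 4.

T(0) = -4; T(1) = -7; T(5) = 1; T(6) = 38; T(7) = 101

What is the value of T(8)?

Write T(m) = am^4 + bm³ + cm² + dm + e; the 5 given values yield a linear system in the 5 coefficients.
Solving, the leading coefficient vanishes, and T(m) = m³ - 5m² + m - 4.
Then T(8) = 196.

196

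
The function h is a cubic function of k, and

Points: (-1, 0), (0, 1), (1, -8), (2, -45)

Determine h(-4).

117

Write h(k) = ak³ + bk² + ck + d; the 4 given values yield a linear system in the 4 coefficients.
Solving, h(k) = -3k³ - 5k² - k + 1.
Then h(-4) = 117.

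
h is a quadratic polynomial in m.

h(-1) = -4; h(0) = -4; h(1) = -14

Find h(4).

-104

Write h(m) = am² + bm + c; the 3 given values yield a linear system in the 3 coefficients.
Solving, h(m) = -5m² - 5m - 4.
Then h(4) = -104.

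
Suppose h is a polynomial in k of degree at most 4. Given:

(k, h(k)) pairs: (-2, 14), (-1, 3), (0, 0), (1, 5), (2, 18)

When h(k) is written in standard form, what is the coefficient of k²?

4

First differences: -11, -3, 5, 13. Second differences: 8, 8, 8.
Level-2 differences are constant, so h has degree 2.
Fitting a degree-2 polynomial gives h(k) = 4k² + k.
The coefficient of k² is 4.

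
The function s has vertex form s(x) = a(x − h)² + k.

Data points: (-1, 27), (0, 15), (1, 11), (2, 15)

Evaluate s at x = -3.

75

First differences -12, -4, 4; second difference 8 = 2a, so a = 4.
Expanding, the x-coefficient is −2ah = -8h; matching it to the data gives h = 1, and then k = 11.
So s(x) = 4(x − 1)² + 11.
s(-3) = 4·(-4)² + 11 = 75.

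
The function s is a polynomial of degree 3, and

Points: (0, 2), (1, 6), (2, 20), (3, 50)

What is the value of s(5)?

Write s(m) = am³ + bm² + cm + d; the 4 given values yield a linear system in the 4 coefficients.
Solving, s(m) = m³ + 2m² + m + 2.
Then s(5) = 182.

182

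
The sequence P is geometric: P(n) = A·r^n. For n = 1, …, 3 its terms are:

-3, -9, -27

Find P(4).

Consecutive ratio: -9/(-3) = 3, and -27/(-9) = 3, so r = 3.
Then A·3^1 = -3 gives A = -1, and P(n) = -1·3^n.
P(4) = -1·3^4 = -81.

-81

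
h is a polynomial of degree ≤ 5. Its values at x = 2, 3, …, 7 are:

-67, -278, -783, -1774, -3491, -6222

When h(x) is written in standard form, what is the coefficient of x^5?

First differences: -211, -505, -991, -1717, -2731. Second differences: -294, -486, -726, -1014. Third differences: -192, -240, -288. Fourth differences: -48, -48.
Level-4 differences are constant, so h has degree 4.
Fitting a degree-4 polynomial gives h(x) = -2x^4 - 4x³ - x² + 1.
The coefficient of x^5 is 0.

0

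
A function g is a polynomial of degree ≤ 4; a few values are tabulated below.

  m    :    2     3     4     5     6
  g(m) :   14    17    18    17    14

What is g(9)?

First differences: 3, 1, -1, -3. Second differences: -2, -2, -2.
Level-2 differences are constant, so g has degree 2.
Fitting a degree-2 polynomial gives g(m) = -m² + 8m + 2.
Then g(9) = -7.

-7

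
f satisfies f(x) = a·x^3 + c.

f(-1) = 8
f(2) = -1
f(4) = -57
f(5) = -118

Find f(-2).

15

From f(-1) = 8 and f(2) = -1: -1a + c = 8 and 8a + c = -1.
Subtracting: 9a = -9, so a = -1; then c = 8 − (-1)·(-1) = 7.
So f(x) = -1x³ + 7, and f(-2) = 15.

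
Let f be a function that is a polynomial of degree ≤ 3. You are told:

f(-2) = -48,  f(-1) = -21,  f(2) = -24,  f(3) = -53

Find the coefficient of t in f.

Write f(t) = at³ + bt² + ct + d; the 4 given values yield a linear system in the 4 coefficients.
Solving, the leading coefficient vanishes, and f(t) = -7t² + 6t - 8.
The coefficient of t is 6.

6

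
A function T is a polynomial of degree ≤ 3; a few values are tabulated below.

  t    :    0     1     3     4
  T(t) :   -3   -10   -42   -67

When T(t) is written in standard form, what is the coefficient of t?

-4

Write T(t) = at³ + bt² + ct + d; the 4 given values yield a linear system in the 4 coefficients.
Solving, the leading coefficient vanishes, and T(t) = -3t² - 4t - 3.
The coefficient of t is -4.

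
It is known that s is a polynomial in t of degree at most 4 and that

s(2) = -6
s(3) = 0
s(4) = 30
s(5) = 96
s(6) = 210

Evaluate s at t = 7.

First differences: 6, 30, 66, 114. Second differences: 24, 36, 48. Third differences: 12, 12.
Level-3 differences are constant, so s has degree 3.
Fitting a degree-3 polynomial gives s(t) = 2t³ - 6t² - 2t + 6.
Then s(7) = 384.

384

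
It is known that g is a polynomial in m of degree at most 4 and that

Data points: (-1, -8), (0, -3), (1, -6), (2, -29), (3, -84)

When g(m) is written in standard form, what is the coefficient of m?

3

Write g(m) = am^4 + bm³ + cm² + dm + e; the 5 given values yield a linear system in the 5 coefficients.
Solving, the leading coefficient vanishes, and g(m) = -2m³ - 4m² + 3m - 3.
The coefficient of m is 3.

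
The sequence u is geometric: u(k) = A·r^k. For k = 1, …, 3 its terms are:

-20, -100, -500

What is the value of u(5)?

-12500

Consecutive ratio: -100/(-20) = 5, and -500/(-100) = 5, so r = 5.
Then A·5^1 = -20 gives A = -4, and u(k) = -4·5^k.
u(5) = -4·5^5 = -12500.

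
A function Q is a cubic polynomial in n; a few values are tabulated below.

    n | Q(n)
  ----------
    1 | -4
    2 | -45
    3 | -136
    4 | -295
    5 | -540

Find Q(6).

-889

First differences: -41, -91, -159, -245. Second differences: -50, -68, -86. Third differences: -18, -18.
Level-3 differences are constant, so Q has degree 3.
Fitting a degree-3 polynomial gives Q(n) = -3n³ - 7n² + n + 5.
Then Q(6) = -889.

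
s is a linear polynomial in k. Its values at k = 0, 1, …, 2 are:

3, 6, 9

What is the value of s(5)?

18

Write s(k) = ak + b; the 3 given values yield a linear system in the 2 coefficients.
Solving, s(k) = 3k + 3.
Then s(5) = 18.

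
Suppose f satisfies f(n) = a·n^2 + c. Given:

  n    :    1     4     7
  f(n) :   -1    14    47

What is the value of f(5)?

23

From f(1) = -1 and f(4) = 14: 1a + c = -1 and 16a + c = 14.
Subtracting: 15a = 15, so a = 1; then c = -1 − 1·1 = -2.
So f(n) = 1n² − 2, and f(5) = 23.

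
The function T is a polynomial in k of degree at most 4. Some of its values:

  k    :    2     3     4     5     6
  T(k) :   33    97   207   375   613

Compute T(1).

3

First differences: 64, 110, 168, 238. Second differences: 46, 58, 70. Third differences: 12, 12.
Level-3 differences are constant, so T has degree 3.
Fitting a degree-3 polynomial gives T(k) = 2k³ + 5k² + k - 5.
Then T(1) = 3.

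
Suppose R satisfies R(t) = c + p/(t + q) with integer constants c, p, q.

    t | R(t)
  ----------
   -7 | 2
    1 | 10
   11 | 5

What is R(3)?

7

(R(t) − c)(t + q) = p for each data point; the three points give a linear system in c and q, then p follows.
Solving: c = 4, q = 1, p = 12, so R(t) = 4 + 12/(t + 1).
Then R(3) = 4 + 12/4 = 7.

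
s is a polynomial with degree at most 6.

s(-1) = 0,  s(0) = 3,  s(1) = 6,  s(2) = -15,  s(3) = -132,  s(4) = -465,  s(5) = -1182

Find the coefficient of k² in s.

2

Write s(k) = ak^6 + bk^5 + ck^4 + dk³ + ek² + pk + q; the 7 given values yield a linear system in the 7 coefficients.
Solving, the top 2 coefficients vanish, and s(k) = -2k^4 + 2k² + 3k + 3.
The coefficient of k² is 2.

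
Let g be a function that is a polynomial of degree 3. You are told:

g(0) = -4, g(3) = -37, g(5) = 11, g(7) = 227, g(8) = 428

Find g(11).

Write g(x) = ax³ + bx² + cx + d; the 5 given values yield a linear system in the 4 coefficients.
Solving, g(x) = 2x³ - 9x² - 2x - 4.
Then g(11) = 1547.

1547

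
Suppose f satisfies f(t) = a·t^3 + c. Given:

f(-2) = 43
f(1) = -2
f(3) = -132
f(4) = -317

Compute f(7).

From f(-2) = 43 and f(1) = -2: -8a + c = 43 and 1a + c = -2.
Subtracting: 9a = -45, so a = -5; then c = 43 − (-5)·(-8) = 3.
So f(t) = -5t³ + 3, and f(7) = -1712.

-1712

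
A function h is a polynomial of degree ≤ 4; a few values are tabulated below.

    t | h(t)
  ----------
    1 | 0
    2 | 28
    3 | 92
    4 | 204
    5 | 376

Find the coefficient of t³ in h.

2

First differences: 28, 64, 112, 172. Second differences: 36, 48, 60. Third differences: 12, 12.
Level-3 differences are constant, so h has degree 3.
Fitting a degree-3 polynomial gives h(t) = 2t³ + 6t² - 4t - 4.
The coefficient of t³ is 2.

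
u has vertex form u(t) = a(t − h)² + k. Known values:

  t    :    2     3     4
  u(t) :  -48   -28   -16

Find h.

First differences 20, 12; second difference -8 = 2a, so a = -4.
Expanding, the t-coefficient is −2ah = 8h; matching it to the data gives h = 5, and then k = -12.
So u(t) = -4(t − 5)² − 12.
Hence h = 5.

5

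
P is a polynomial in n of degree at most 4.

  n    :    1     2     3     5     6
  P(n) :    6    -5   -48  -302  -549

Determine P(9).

-1986

Write P(n) = an^4 + bn³ + cn² + dn + e; the 5 given values yield a linear system in the 5 coefficients.
Solving, the leading coefficient vanishes, and P(n) = -3n³ + 2n² + 4n + 3.
Then P(9) = -1986.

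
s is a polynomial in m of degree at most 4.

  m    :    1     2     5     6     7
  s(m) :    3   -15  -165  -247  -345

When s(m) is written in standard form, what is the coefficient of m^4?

Write s(m) = am^4 + bm³ + cm² + dm + e; the 5 given values yield a linear system in the 5 coefficients.
Solving, the top 2 coefficients vanish, and s(m) = -8m² + 6m + 5.
The coefficient of m^4 is 0.

0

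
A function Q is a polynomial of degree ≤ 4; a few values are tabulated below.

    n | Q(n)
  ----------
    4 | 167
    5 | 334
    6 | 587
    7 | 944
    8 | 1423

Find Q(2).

19

First differences: 167, 253, 357, 479. Second differences: 86, 104, 122. Third differences: 18, 18.
Level-3 differences are constant, so Q has degree 3.
Fitting a degree-3 polynomial gives Q(n) = 3n³ - 2n² + 2n - 1.
Then Q(2) = 19.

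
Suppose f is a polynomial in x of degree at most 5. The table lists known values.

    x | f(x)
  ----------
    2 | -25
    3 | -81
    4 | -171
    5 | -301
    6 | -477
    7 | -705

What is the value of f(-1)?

-1

First differences: -56, -90, -130, -176, -228. Second differences: -34, -40, -46, -52. Third differences: -6, -6, -6.
Level-3 differences are constant, so f has degree 3.
Fitting a degree-3 polynomial gives f(x) = -x³ - 8x² + 3x + 9.
Then f(-1) = -1.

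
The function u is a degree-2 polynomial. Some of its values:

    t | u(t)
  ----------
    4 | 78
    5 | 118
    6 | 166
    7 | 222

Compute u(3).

46

First differences: 40, 48, 56. Second differences: 8, 8.
Level-2 differences are constant, so u has degree 2.
Fitting a degree-2 polynomial gives u(t) = 4t² + 4t - 2.
Then u(3) = 46.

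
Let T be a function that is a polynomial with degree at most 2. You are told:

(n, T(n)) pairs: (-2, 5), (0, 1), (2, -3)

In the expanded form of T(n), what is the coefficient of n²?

Write T(n) = an² + bn + c; the 3 given values yield a linear system in the 3 coefficients.
Solving, the leading coefficient vanishes, and T(n) = -2n + 1.
The coefficient of n² is 0.

0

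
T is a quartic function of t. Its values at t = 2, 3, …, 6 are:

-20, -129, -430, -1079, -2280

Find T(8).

-7394

Write T(t) = at^4 + bt³ + ct² + dt + e; the 5 given values yield a linear system in the 5 coefficients.
Solving, T(t) = -2t^4 + 2t³ - 4t² + 3t + 6.
Then T(8) = -7394.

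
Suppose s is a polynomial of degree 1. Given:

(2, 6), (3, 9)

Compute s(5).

Write s(n) = an + b; the 2 given values yield a linear system in the 2 coefficients.
Solving, s(n) = 3n.
Then s(5) = 15.

15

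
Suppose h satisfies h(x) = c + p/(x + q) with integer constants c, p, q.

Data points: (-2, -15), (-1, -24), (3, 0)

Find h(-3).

(h(x) − c)(x + q) = p for each data point; the three points give a linear system in c and q, then p follows.
Solving: c = -6, q = 0, p = 18, so h(x) = -6 + 18/(x + 0).
Then h(-3) = -6 + 18/(-3) = -12.

-12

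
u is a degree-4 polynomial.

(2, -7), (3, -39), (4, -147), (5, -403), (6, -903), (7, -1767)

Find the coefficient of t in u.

0

First differences: -32, -108, -256, -500, -864. Second differences: -76, -148, -244, -364. Third differences: -72, -96, -120. Fourth differences: -24, -24.
Level-4 differences are constant, so u has degree 4.
Fitting a degree-4 polynomial gives u(t) = -t^4 + 2t³ - t² - 3.
The coefficient of t is 0.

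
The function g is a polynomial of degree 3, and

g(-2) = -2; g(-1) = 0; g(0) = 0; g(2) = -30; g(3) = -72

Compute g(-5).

40

Write g(m) = am³ + bm² + cm + d; the 5 given values yield a linear system in the 4 coefficients.
Solving, g(m) = -m³ - 4m² - 3m.
Then g(-5) = 40.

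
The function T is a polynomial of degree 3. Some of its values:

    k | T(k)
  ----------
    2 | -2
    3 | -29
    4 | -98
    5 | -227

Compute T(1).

Write T(k) = ak³ + bk² + ck + d; the 4 given values yield a linear system in the 4 coefficients.
Solving, T(k) = -3k³ + 6k² - 2.
Then T(1) = 1.

1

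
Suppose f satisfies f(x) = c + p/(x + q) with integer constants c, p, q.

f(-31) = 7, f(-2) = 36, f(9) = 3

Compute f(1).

-9

(f(x) − c)(x + q) = p for each data point; the three points give a linear system in c and q, then p follows.
Solving: c = 6, q = 1, p = -30, so f(x) = 6 − 30/(x + 1).
Then f(1) = 6 − 30/2 = -9.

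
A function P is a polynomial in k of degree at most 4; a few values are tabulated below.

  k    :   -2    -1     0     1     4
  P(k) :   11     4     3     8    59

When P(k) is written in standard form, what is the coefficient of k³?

Write P(k) = ak^4 + bk³ + ck² + dk + e; the 5 given values yield a linear system in the 5 coefficients.
Solving, the top 2 coefficients vanish, and P(k) = 3k² + 2k + 3.
The coefficient of k³ is 0.

0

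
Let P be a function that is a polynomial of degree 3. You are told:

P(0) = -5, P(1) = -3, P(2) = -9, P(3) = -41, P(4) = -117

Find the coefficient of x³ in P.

First differences: 2, -6, -32, -76. Second differences: -8, -26, -44. Third differences: -18, -18.
Level-3 differences are constant, so P has degree 3.
Fitting a degree-3 polynomial gives P(x) = -3x³ + 5x² - 5.
The coefficient of x³ is -3.

-3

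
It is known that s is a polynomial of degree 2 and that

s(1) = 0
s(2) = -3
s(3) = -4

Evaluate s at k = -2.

Write s(k) = ak² + bk + c; the 3 given values yield a linear system in the 3 coefficients.
Solving, s(k) = k² - 6k + 5.
Then s(-2) = 21.

21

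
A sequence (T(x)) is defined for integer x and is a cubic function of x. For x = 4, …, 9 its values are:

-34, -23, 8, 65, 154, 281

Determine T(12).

950

First differences: 11, 31, 57, 89, 127. Second differences: 20, 26, 32, 38. Third differences: 6, 6, 6.
Level-3 differences are constant, so T has degree 3.
Fitting a degree-3 polynomial gives T(x) = x³ - 5x² - 5x + 2.
Then T(12) = 950.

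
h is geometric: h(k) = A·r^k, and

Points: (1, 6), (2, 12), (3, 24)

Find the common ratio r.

2

Consecutive ratio: 12/6 = 2, and 24/12 = 2, so r = 2.
Then A·2^1 = 6 gives A = 3, and h(k) = 3·2^k.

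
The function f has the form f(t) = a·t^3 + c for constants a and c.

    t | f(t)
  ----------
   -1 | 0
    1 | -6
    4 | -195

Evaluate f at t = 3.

From f(-1) = 0 and f(1) = -6: -1a + c = 0 and 1a + c = -6.
Subtracting: 2a = -6, so a = -3; then c = 0 − (-3)·(-1) = -3.
So f(t) = -3t³ − 3, and f(3) = -84.

-84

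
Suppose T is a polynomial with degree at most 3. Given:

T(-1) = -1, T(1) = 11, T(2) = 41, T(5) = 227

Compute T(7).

Write T(m) = am³ + bm² + cm + d; the 4 given values yield a linear system in the 4 coefficients.
Solving, the leading coefficient vanishes, and T(m) = 8m² + 6m - 3.
Then T(7) = 431.

431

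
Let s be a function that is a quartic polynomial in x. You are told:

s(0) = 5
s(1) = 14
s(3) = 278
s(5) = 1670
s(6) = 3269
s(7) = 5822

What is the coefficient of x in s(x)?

-2

Write s(x) = ax^4 + bx³ + cx² + dx + e; the 6 given values yield a linear system in the 5 coefficients.
Solving, s(x) = 2x^4 + 2x³ + 7x² - 2x + 5.
The coefficient of x is -2.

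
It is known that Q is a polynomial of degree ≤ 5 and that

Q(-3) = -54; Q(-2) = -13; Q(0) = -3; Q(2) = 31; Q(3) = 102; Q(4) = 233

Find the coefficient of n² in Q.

Write Q(n) = an^5 + bn^4 + cn³ + dn² + en + p; the 6 given values yield a linear system in the 6 coefficients.
Solving, the top 2 coefficients vanish, and Q(n) = 3n³ + 3n² - n - 3.
The coefficient of n² is 3.

3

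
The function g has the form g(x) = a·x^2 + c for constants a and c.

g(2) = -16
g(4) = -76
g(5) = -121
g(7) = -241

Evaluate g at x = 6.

-176

From g(2) = -16 and g(4) = -76: 4a + c = -16 and 16a + c = -76.
Subtracting: 12a = -60, so a = -5; then c = -16 − (-5)·4 = 4.
So g(x) = -5x² + 4, and g(6) = -176.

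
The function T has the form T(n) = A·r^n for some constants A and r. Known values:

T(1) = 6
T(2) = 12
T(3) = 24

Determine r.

2

Consecutive ratio: 12/6 = 2, and 24/12 = 2, so r = 2.
Then A·2^1 = 6 gives A = 3, and T(n) = 3·2^n.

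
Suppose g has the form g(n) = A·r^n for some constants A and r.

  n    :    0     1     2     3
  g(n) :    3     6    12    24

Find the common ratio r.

Consecutive ratio: 6/3 = 2, and 12/6 = 2, so r = 2.
Then A·2^0 = 3 gives A = 3, and g(n) = 3·2^n.

2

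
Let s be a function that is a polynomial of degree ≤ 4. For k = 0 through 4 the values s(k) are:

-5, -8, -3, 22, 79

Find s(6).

First differences: -3, 5, 25, 57. Second differences: 8, 20, 32. Third differences: 12, 12.
Level-3 differences are constant, so s has degree 3.
Fitting a degree-3 polynomial gives s(k) = 2k³ - 2k² - 3k - 5.
Then s(6) = 337.

337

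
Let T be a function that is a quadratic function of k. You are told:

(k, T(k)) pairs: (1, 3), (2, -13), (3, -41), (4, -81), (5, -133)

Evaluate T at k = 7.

First differences: -16, -28, -40, -52. Second differences: -12, -12, -12.
Level-2 differences are constant, so T has degree 2.
Fitting a degree-2 polynomial gives T(k) = -6k² + 2k + 7.
Then T(7) = -273.

-273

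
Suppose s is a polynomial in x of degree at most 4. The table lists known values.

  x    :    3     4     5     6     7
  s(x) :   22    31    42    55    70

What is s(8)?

87

Write s(x) = ax^4 + bx³ + cx² + dx + e; the 5 given values yield a linear system in the 5 coefficients.
Solving, the top 2 coefficients vanish, and s(x) = x² + 2x + 7.
Then s(8) = 87.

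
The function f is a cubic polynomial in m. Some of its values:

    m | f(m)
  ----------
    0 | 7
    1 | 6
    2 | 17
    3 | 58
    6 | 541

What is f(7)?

Write f(m) = am³ + bm² + cm + d; the 5 given values yield a linear system in the 4 coefficients.
Solving, f(m) = 3m³ - 3m² - m + 7.
Then f(7) = 882.

882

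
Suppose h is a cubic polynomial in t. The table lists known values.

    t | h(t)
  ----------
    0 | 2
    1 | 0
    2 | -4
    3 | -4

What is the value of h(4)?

6

Write h(t) = at³ + bt² + ct + d; the 4 given values yield a linear system in the 4 coefficients.
Solving, h(t) = t³ - 4t² + t + 2.
Then h(4) = 6.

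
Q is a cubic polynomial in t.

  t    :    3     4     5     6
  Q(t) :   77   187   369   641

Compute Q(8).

1527

Write Q(t) = at³ + bt² + ct + d; the 4 given values yield a linear system in the 4 coefficients.
Solving, Q(t) = 3t³ - t - 1.
Then Q(8) = 1527.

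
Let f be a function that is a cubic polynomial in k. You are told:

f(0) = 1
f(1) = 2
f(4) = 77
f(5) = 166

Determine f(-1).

Write f(k) = ak³ + bk² + ck + d; the 4 given values yield a linear system in the 4 coefficients.
Solving, f(k) = 2k³ - 4k² + 3k + 1.
Then f(-1) = -8.

-8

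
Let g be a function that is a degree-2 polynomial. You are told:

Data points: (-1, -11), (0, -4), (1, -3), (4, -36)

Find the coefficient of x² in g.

-3

Write g(x) = ax² + bx + c; the 4 given values yield a linear system in the 3 coefficients.
Solving, g(x) = -3x² + 4x - 4.
The coefficient of x² is -3.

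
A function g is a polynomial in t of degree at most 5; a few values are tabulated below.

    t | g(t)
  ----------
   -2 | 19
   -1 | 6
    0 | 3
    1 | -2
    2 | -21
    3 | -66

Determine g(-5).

238

First differences: -13, -3, -5, -19, -45. Second differences: 10, -2, -14, -26. Third differences: -12, -12, -12.
Level-3 differences are constant, so g has degree 3.
Fitting a degree-3 polynomial gives g(t) = -2t³ - t² - 2t + 3.
Then g(-5) = 238.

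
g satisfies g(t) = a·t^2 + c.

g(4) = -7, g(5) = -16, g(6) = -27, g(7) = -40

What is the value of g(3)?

From g(4) = -7 and g(5) = -16: 16a + c = -7 and 25a + c = -16.
Subtracting: 9a = -9, so a = -1; then c = -7 − (-1)·16 = 9.
So g(t) = -1t² + 9, and g(3) = 0.

0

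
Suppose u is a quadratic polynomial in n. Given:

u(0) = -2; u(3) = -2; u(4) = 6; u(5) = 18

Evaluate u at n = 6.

34

Write u(n) = an² + bn + c; the 4 given values yield a linear system in the 3 coefficients.
Solving, u(n) = 2n² - 6n - 2.
Then u(6) = 34.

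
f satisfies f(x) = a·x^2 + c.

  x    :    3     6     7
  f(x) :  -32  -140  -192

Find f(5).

From f(3) = -32 and f(6) = -140: 9a + c = -32 and 36a + c = -140.
Subtracting: 27a = -108, so a = -4; then c = -32 − (-4)·9 = 4.
So f(x) = -4x² + 4, and f(5) = -96.

-96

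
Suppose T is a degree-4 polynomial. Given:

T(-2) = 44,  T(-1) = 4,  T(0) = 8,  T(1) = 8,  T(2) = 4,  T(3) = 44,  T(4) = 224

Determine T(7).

Write T(x) = ax^4 + bx³ + cx² + dx + e; the 7 given values yield a linear system in the 5 coefficients.
Solving, T(x) = 2x^4 - 4x³ - 4x² + 6x + 8.
Then T(7) = 3284.

3284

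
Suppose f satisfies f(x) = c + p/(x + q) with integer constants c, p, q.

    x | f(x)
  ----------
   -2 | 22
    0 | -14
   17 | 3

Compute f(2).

(f(x) − c)(x + q) = p for each data point; the three points give a linear system in c and q, then p follows.
Solving: c = 4, q = 1, p = -18, so f(x) = 4 − 18/(x + 1).
Then f(2) = 4 − 18/3 = -2.

-2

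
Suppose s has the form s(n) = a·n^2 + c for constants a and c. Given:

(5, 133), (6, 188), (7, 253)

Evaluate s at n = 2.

From s(5) = 133 and s(6) = 188: 25a + c = 133 and 36a + c = 188.
Subtracting: 11a = 55, so a = 5; then c = 133 − 5·25 = 8.
So s(n) = 5n² + 8, and s(2) = 28.

28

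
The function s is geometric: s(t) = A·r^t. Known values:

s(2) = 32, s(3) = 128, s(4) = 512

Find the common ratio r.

Consecutive ratio: 128/32 = 4, and 512/128 = 4, so r = 4.
Then A·4^2 = 32 gives A = 2, and s(t) = 2·4^t.

4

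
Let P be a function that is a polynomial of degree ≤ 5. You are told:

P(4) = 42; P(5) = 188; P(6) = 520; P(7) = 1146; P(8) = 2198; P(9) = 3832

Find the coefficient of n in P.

First differences: 146, 332, 626, 1052, 1634. Second differences: 186, 294, 426, 582. Third differences: 108, 132, 156. Fourth differences: 24, 24.
Level-4 differences are constant, so P has degree 4.
Fitting a degree-4 polynomial gives P(n) = n^4 - 4n³ + 2n² + 3n - 2.
The coefficient of n is 3.

3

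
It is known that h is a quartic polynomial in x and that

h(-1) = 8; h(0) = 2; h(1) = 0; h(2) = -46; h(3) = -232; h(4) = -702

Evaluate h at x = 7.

-5976

First differences: -6, -2, -46, -186, -470. Second differences: 4, -44, -140, -284. Third differences: -48, -96, -144. Fourth differences: -48, -48.
Level-4 differences are constant, so h has degree 4.
Fitting a degree-4 polynomial gives h(x) = -2x^4 - 4x³ + 4x² + 2.
Then h(7) = -5976.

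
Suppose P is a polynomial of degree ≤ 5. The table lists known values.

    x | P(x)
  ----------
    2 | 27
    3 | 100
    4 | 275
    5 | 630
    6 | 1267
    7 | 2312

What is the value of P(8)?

First differences: 73, 175, 355, 637, 1045. Second differences: 102, 180, 282, 408. Third differences: 78, 102, 126. Fourth differences: 24, 24.
Level-4 differences are constant, so P has degree 4.
Extending the table by one column gives the next first difference 1603, so P(8) = 2312 + 1603 = 3915.

3915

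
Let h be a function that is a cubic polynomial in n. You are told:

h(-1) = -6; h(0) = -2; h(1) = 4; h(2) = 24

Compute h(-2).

Write h(n) = an³ + bn² + cn + d; the 4 given values yield a linear system in the 4 coefficients.
Solving, h(n) = 2n³ + n² + 3n - 2.
Then h(-2) = -20.

-20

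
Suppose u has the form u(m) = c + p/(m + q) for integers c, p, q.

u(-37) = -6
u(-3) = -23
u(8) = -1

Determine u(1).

(u(m) − c)(m + q) = p for each data point; the three points give a linear system in c and q, then p follows.
Solving: c = -5, q = 1, p = 36, so u(m) = -5 + 36/(m + 1).
Then u(1) = -5 + 36/2 = 13.

13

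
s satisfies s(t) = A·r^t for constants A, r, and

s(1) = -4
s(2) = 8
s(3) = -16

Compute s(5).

-64

Consecutive ratio: 8/(-4) = -2, and -16/8 = -2, so r = -2.
Then A·(-2)^1 = -4 gives A = 2, and s(t) = 2·(-2)^t.
s(5) = 2·(-2)^5 = -64.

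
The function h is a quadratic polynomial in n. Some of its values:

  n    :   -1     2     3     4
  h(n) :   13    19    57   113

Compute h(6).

279

Write h(n) = an² + bn + c; the 4 given values yield a linear system in the 3 coefficients.
Solving, h(n) = 9n² - 7n - 3.
Then h(6) = 279.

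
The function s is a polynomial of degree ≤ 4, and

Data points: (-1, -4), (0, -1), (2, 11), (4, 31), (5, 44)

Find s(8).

95

Write s(m) = am^4 + bm³ + cm² + dm + e; the 5 given values yield a linear system in the 5 coefficients.
Solving, the top 2 coefficients vanish, and s(m) = m² + 4m - 1.
Then s(8) = 95.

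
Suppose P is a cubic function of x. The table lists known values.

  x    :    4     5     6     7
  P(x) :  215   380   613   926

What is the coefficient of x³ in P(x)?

Write P(x) = ax³ + bx² + cx + d; the 4 given values yield a linear system in the 4 coefficients.
Solving, P(x) = 2x³ + 4x² + 7x - 5.
The coefficient of x³ is 2.

2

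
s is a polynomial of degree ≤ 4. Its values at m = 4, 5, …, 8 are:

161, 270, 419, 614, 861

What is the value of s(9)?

First differences: 109, 149, 195, 247. Second differences: 40, 46, 52. Third differences: 6, 6.
Level-3 differences are constant, so s has degree 3.
Fitting a degree-3 polynomial gives s(m) = m³ + 5m² + 3m + 5.
Then s(9) = 1166.

1166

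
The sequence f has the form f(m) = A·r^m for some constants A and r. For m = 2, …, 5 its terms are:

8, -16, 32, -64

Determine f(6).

128

Consecutive ratio: -16/8 = -2, and 32/(-16) = -2, so r = -2.
Then A·(-2)^2 = 8 gives A = 2, and f(m) = 2·(-2)^m.
f(6) = 2·(-2)^6 = 128.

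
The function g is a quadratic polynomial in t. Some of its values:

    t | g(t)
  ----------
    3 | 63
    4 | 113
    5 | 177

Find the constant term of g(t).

Write g(t) = at² + bt + c; the 3 given values yield a linear system in the 3 coefficients.
Solving, g(t) = 7t² + t - 3.
The constant term is g(0) = -3.

-3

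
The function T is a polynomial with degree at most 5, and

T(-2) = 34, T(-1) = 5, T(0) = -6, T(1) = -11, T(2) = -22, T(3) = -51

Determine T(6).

-366

First differences: -29, -11, -5, -11, -29. Second differences: 18, 6, -6, -18. Third differences: -12, -12, -12.
Level-3 differences are constant, so T has degree 3.
Fitting a degree-3 polynomial gives T(m) = -2m³ + 3m² - 6m - 6.
Then T(6) = -366.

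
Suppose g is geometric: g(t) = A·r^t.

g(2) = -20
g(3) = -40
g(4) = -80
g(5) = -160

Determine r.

Consecutive ratio: -40/(-20) = 2, and -80/(-40) = 2, so r = 2.
Then A·2^2 = -20 gives A = -5, and g(t) = -5·2^t.

2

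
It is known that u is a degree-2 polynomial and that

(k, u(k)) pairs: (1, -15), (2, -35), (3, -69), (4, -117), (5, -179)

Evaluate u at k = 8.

Write u(k) = ak² + bk + c; the 5 given values yield a linear system in the 3 coefficients.
Solving, u(k) = -7k² + k - 9.
Then u(8) = -449.

-449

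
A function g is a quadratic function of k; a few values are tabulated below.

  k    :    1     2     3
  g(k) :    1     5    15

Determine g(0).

Write g(k) = ak² + bk + c; the 3 given values yield a linear system in the 3 coefficients.
Solving, g(k) = 3k² - 5k + 3.
Then g(0) = 3.

3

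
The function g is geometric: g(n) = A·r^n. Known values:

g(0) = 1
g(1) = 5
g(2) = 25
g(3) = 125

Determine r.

Consecutive ratio: 5/1 = 5, and 25/5 = 5, so r = 5.
Then A·5^0 = 1 gives A = 1, and g(n) = 1·5^n.

5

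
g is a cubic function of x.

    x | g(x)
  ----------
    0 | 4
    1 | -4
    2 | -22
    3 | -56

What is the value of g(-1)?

8

Write g(x) = ax³ + bx² + cx + d; the 4 given values yield a linear system in the 4 coefficients.
Solving, g(x) = -x³ - 2x² - 5x + 4.
Then g(-1) = 8.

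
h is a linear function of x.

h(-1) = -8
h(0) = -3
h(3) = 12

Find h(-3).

Write h(x) = ax + b; the 3 given values yield a linear system in the 2 coefficients.
Solving, h(x) = 5x - 3.
Then h(-3) = -18.

-18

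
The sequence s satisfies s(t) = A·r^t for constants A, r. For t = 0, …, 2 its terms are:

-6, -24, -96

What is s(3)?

-384

Consecutive ratio: -24/(-6) = 4, and -96/(-24) = 4, so r = 4.
Then A·4^0 = -6 gives A = -6, and s(t) = -6·4^t.
s(3) = -6·4^3 = -384.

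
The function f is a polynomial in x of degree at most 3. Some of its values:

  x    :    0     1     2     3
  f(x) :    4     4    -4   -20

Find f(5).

-76

First differences: 0, -8, -16. Second differences: -8, -8.
Level-2 differences are constant, so f has degree 2.
Fitting a degree-2 polynomial gives f(x) = -4x² + 4x + 4.
Then f(5) = -76.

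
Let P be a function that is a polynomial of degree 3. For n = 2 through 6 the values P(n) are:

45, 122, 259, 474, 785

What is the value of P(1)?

First differences: 77, 137, 215, 311. Second differences: 60, 78, 96. Third differences: 18, 18.
Level-3 differences are constant, so P has degree 3.
Fitting a degree-3 polynomial gives P(n) = 3n³ + 3n² + 5n - 1.
Then P(1) = 10.

10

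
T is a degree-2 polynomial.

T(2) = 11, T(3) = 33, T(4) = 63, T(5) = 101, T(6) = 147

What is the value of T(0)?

-9

First differences: 22, 30, 38, 46. Second differences: 8, 8, 8.
Level-2 differences are constant, so T has degree 2.
Fitting a degree-2 polynomial gives T(n) = 4n² + 2n - 9.
Then T(0) = -9.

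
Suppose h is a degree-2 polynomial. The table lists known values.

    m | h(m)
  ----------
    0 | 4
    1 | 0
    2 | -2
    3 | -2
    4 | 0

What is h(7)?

18

Write h(m) = am² + bm + c; the 5 given values yield a linear system in the 3 coefficients.
Solving, h(m) = m² - 5m + 4.
Then h(7) = 18.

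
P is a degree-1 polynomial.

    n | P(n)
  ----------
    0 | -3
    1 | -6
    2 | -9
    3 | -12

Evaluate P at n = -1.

0

First differences: -3, -3, -3.
Level-1 differences are constant, so P has degree 1.
Fitting a degree-1 polynomial gives P(n) = -3n - 3.
Then P(-1) = 0.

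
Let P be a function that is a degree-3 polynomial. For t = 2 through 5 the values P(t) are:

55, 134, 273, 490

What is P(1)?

Write P(t) = at³ + bt² + ct + d; the 4 given values yield a linear system in the 4 coefficients.
Solving, P(t) = 3t³ + 3t² + 7t + 5.
Then P(1) = 18.

18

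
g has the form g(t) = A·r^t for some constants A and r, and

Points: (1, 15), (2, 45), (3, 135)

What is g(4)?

405

Consecutive ratio: 45/15 = 3, and 135/45 = 3, so r = 3.
Then A·3^1 = 15 gives A = 5, and g(t) = 5·3^t.
g(4) = 5·3^4 = 405.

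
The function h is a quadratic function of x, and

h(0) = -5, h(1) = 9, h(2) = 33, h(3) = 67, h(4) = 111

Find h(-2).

-3

First differences: 14, 24, 34, 44. Second differences: 10, 10, 10.
Level-2 differences are constant, so h has degree 2.
Fitting a degree-2 polynomial gives h(x) = 5x² + 9x - 5.
Then h(-2) = -3.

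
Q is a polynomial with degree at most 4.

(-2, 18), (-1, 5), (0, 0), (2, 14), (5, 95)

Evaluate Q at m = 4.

60

Write Q(m) = am^4 + bm³ + cm² + dm + e; the 5 given values yield a linear system in the 5 coefficients.
Solving, the top 2 coefficients vanish, and Q(m) = 4m² - m.
Then Q(4) = 60.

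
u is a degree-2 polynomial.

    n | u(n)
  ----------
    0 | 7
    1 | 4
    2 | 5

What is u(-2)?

Write u(n) = an² + bn + c; the 3 given values yield a linear system in the 3 coefficients.
Solving, u(n) = 2n² - 5n + 7.
Then u(-2) = 25.

25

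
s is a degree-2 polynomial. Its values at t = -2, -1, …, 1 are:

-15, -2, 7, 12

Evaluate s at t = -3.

-32

First differences: 13, 9, 5. Second differences: -4, -4.
Level-2 differences are constant, so s has degree 2.
Fitting a degree-2 polynomial gives s(t) = -2t² + 7t + 7.
Then s(-3) = -32.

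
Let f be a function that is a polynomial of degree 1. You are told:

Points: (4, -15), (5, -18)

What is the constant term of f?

-3

Write f(x) = ax + b; the 2 given values yield a linear system in the 2 coefficients.
Solving, f(x) = -3x - 3.
The constant term is f(0) = -3.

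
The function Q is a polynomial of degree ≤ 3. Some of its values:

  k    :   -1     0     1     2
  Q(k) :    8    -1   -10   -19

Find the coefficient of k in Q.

-9

Write Q(k) = ak³ + bk² + ck + d; the 4 given values yield a linear system in the 4 coefficients.
Solving, the top 2 coefficients vanish, and Q(k) = -9k - 1.
The coefficient of k is -9.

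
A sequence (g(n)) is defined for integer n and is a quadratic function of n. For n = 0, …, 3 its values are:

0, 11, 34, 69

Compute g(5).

Write g(n) = an² + bn + c; the 4 given values yield a linear system in the 3 coefficients.
Solving, g(n) = 6n² + 5n.
Then g(5) = 175.

175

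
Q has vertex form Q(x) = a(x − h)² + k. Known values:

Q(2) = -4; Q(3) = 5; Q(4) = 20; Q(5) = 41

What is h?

First differences 9, 15, 21; second difference 6 = 2a, so a = 3.
Expanding, the x-coefficient is −2ah = -6h; matching it to the data gives h = 1, and then k = -7.
So Q(x) = 3(x − 1)² − 7.
Hence h = 1.

1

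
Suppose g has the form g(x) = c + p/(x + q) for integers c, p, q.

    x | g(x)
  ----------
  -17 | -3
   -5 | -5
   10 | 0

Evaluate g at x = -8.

-4

(g(x) − c)(x + q) = p for each data point; the three points give a linear system in c and q, then p follows.
Solving: c = -2, q = -1, p = 18, so g(x) = -2 + 18/(x − 1).
Then g(-8) = -2 + 18/(-9) = -4.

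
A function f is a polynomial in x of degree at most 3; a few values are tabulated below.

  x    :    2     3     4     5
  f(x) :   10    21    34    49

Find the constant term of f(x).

First differences: 11, 13, 15. Second differences: 2, 2.
Level-2 differences are constant, so f has degree 2.
Fitting a degree-2 polynomial gives f(x) = x² + 6x - 6.
The constant term is f(0) = -6.

-6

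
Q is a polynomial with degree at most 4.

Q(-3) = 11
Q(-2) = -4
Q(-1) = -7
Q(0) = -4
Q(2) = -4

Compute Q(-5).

Write Q(k) = ak^4 + bk³ + ck² + dk + e; the 5 given values yield a linear system in the 5 coefficients.
Solving, the leading coefficient vanishes, and Q(k) = -k³ + 4k - 4.
Then Q(-5) = 101.

101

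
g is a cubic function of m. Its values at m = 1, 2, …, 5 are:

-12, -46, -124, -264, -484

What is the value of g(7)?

-1236

First differences: -34, -78, -140, -220. Second differences: -44, -62, -80. Third differences: -18, -18.
Level-3 differences are constant, so g has degree 3.
Fitting a degree-3 polynomial gives g(m) = -3m³ - 4m² - m - 4.
Then g(7) = -1236.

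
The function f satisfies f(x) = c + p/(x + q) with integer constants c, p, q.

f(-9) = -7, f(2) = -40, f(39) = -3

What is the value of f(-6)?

-8

(f(x) − c)(x + q) = p for each data point; the three points give a linear system in c and q, then p follows.
Solving: c = -4, q = -3, p = 36, so f(x) = -4 + 36/(x − 3).
Then f(-6) = -4 + 36/(-9) = -8.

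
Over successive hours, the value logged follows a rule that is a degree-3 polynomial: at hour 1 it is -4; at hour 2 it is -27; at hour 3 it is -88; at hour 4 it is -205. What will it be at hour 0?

-1

Write the value at t as g(t).
Write g(t) = at³ + bt² + ct + d; the 4 given values yield a linear system in the 4 coefficients.
Solving, g(t) = -3t³ - t² + t - 1.
Then g(0) = -1.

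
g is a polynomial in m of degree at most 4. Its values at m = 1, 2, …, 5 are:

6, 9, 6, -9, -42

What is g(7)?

First differences: 3, -3, -15, -33. Second differences: -6, -12, -18. Third differences: -6, -6.
Level-3 differences are constant, so g has degree 3.
Fitting a degree-3 polynomial gives g(m) = -m³ + 3m² + m + 3.
Then g(7) = -186.

-186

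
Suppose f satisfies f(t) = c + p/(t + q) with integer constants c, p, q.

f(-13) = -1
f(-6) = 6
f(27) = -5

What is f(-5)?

11

(f(t) − c)(t + q) = p for each data point; the three points give a linear system in c and q, then p follows.
Solving: c = -4, q = 3, p = -30, so f(t) = -4 − 30/(t + 3).
Then f(-5) = -4 − 30/(-2) = 11.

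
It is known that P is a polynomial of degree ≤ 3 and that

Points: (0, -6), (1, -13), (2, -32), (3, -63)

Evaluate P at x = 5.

First differences: -7, -19, -31. Second differences: -12, -12.
Level-2 differences are constant, so P has degree 2.
Fitting a degree-2 polynomial gives P(x) = -6x² - x - 6.
Then P(5) = -161.

-161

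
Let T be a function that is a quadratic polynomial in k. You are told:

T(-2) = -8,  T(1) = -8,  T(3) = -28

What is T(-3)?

Write T(k) = ak² + bk + c; the 3 given values yield a linear system in the 3 coefficients.
Solving, T(k) = -2k² - 2k - 4.
Then T(-3) = -16.

-16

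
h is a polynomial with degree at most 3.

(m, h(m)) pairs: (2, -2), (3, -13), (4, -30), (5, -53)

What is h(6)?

Write h(m) = am³ + bm² + cm + d; the 4 given values yield a linear system in the 4 coefficients.
Solving, the leading coefficient vanishes, and h(m) = -3m² + 4m + 2.
Then h(6) = -82.

-82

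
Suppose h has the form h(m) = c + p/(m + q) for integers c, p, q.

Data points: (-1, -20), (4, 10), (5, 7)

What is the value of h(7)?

4

(h(m) − c)(m + q) = p for each data point; the three points give a linear system in c and q, then p follows.
Solving: c = -2, q = -1, p = 36, so h(m) = -2 + 36/(m − 1).
Then h(7) = -2 + 36/6 = 4.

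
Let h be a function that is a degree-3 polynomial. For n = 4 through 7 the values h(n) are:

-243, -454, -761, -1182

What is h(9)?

Write h(n) = an³ + bn² + cn + d; the 4 given values yield a linear system in the 4 coefficients.
Solving, h(n) = -3n³ - 3n² - n + 1.
Then h(9) = -2438.

-2438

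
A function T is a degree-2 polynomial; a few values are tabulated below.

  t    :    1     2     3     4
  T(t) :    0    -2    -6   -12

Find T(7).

First differences: -2, -4, -6. Second differences: -2, -2.
Level-2 differences are constant, so T has degree 2.
Fitting a degree-2 polynomial gives T(t) = -t² + t.
Then T(7) = -42.

-42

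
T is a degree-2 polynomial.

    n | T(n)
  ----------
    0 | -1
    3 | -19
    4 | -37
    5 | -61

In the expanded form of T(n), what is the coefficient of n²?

-3

Write T(n) = an² + bn + c; the 4 given values yield a linear system in the 3 coefficients.
Solving, T(n) = -3n² + 3n - 1.
The coefficient of n² is -3.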